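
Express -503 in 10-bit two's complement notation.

1. Binary of +503:  0111110111
2. Invert bits:     1000001000
3. Add 1:           1000001001

Answer: 1000001001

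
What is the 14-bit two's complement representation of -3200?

1. Binary of +3200:  00110010000000
2. Invert bits:     11001101111111
3. Add 1:           11001110000000

Answer: 11001110000000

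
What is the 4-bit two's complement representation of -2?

1. Binary of +2:  0010
2. Invert bits:     1101
3. Add 1:           1110

Answer: 1110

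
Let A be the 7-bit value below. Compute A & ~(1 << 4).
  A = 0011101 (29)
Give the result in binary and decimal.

Mask = ~(1 << 4) = 1101111
Bit 4 of A is 1, so AND-ing with the mask clears it to 0.
  0011101
& 1101111
---------
  0001101

Answer: 0001101 (13)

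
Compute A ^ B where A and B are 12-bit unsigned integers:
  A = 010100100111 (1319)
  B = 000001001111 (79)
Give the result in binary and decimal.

Apply ^ to each column (1 where bits differ):
  010100100111
^ 000001001111
--------------
  010101101000

Answer: 010101101000 (1384)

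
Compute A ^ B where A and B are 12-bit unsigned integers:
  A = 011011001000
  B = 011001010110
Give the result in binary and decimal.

Apply ^ to each column (1 where bits differ):
  011011001000
^ 011001010110
--------------
  000010011110

Answer: 000010011110 (158)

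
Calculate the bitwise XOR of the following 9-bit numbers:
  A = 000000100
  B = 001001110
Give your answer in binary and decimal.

Apply ^ to each column (1 where bits differ):
  000000100
^ 001001110
-----------
  001001010

Answer: 001001010 (74)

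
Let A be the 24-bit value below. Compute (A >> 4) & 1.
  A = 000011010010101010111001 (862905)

Bit 4 is the 5th from the right.
  000011010010101010111001
                     ^
That bit is 1.

Answer: 1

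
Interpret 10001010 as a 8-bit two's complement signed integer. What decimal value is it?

MSB is 1, so the value is negative. Find the magnitude:
1. Invert bits:  01110101
2. Add 1:        01110110  = 118
3. Apply sign:   -118

Answer: -118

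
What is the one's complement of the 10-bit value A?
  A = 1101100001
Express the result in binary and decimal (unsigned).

Flip each bit (0->1, 1->0):
  1101100001
  0010011110

Answer: 0010011110 (158)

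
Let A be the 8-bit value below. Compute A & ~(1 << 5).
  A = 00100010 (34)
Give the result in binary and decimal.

Mask = ~(1 << 5) = 11011111
Bit 5 of A is 1, so AND-ing with the mask clears it to 0.
  00100010
& 11011111
----------
  00000010

Answer: 00000010 (2)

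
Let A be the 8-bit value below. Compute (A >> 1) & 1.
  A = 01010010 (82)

Bit 1 is the 2nd from the right.
  01010010
        ^
That bit is 1.

Answer: 1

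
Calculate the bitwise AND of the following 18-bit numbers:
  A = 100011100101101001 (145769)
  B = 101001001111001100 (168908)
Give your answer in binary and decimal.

Apply & to each column (1 only where both bits are 1):
  100011100101101001
& 101001001111001100
--------------------
  100001000101001000

Answer: 100001000101001000 (135496)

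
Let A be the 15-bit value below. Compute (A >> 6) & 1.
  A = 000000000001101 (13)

Bit 6 is the 7th from the right.
  000000000001101
          ^
That bit is 0.

Answer: 0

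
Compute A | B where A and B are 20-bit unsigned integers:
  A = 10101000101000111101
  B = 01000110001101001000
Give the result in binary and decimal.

Apply | to each column (1 where either bit is 1):
  10101000101000111101
| 01000110001101001000
----------------------
  11101110101101111101

Answer: 11101110101101111101 (977789)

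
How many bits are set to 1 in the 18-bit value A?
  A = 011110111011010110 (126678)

011110111011010110
1-bits at positions (from bit 0 = LSB): 1, 2, 4, 6, 7, 9, 10, 11, 13, 14, 15, 16
Count = 12

Answer: 12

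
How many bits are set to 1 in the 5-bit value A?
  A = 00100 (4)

00100
1-bits at positions (from bit 0 = LSB): 2
Count = 1

Answer: 1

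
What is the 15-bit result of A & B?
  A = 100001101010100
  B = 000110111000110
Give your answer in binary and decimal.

Apply & to each column (1 only where both bits are 1):
  100001101010100
& 000110111000110
-----------------
  000000101000100

Answer: 000000101000100 (324)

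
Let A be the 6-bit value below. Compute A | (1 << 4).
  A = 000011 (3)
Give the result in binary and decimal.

Mask = 1 << 4 = 010000
Bit 4 of A is 0, so OR-ing with the mask flips it to 1.
  000011
| 010000
--------
  010011

Answer: 010011 (19)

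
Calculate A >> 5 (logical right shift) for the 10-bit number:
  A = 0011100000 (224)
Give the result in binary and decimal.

Logical shift right by 5: drop the bottom 5 bit(s), prepend 5 zero(s) on the left.
  0011100000  ->  keep [00111], discard [00000], prepend 00000
= 0000000111

Answer: 0000000111 (7)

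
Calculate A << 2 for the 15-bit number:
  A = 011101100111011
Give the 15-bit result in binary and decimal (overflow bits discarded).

Shift left by 2: drop the top 2 bit(s), append 2 zero(s) on the right.
  011101100111011  ->  discard [01], keep [1101100111011], append 00
= 110110011101100

Answer: 110110011101100 (27884)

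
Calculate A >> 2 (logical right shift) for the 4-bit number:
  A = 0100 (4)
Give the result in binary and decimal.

Logical shift right by 2: drop the bottom 2 bit(s), prepend 2 zero(s) on the left.
  0100  ->  keep [01], discard [00], prepend 00
= 0001

Answer: 0001 (1)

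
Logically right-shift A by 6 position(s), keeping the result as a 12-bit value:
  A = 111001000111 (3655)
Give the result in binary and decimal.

Logical shift right by 6: drop the bottom 6 bit(s), prepend 6 zero(s) on the left.
  111001000111  ->  keep [111001], discard [000111], prepend 000000
= 000000111001

Answer: 000000111001 (57)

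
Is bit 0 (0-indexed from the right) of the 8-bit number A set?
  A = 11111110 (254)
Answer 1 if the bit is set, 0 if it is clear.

Bit 0 is the 1st from the right.
  11111110
         ^
That bit is 0.

Answer: 0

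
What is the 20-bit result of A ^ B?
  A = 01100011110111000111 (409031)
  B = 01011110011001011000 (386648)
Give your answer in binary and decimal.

Apply ^ to each column (1 where bits differ):
  01100011110111000111
^ 01011110011001011000
----------------------
  00111101101110011111

Answer: 00111101101110011111 (252831)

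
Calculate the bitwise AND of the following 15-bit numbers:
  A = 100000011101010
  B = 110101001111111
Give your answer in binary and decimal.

Apply & to each column (1 only where both bits are 1):
  100000011101010
& 110101001111111
-----------------
  100000001101010

Answer: 100000001101010 (16490)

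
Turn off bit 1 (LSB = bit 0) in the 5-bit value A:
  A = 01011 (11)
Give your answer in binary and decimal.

Mask = ~(1 << 1) = 11101
Bit 1 of A is 1, so AND-ing with the mask clears it to 0.
  01011
& 11101
-------
  01001

Answer: 01001 (9)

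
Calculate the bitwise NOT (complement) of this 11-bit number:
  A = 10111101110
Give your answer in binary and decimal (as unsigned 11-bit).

Flip each bit (0->1, 1->0):
  10111101110
  01000010001

Answer: 01000010001 (529)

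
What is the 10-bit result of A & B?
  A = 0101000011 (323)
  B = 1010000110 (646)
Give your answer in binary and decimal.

Apply & to each column (1 only where both bits are 1):
  0101000011
& 1010000110
------------
  0000000010

Answer: 0000000010 (2)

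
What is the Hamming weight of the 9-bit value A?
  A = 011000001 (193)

011000001
1-bits at positions (from bit 0 = LSB): 0, 6, 7
Count = 3

Answer: 3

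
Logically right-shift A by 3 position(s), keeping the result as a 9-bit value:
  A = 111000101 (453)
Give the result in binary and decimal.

Logical shift right by 3: drop the bottom 3 bit(s), prepend 3 zero(s) on the left.
  111000101  ->  keep [111000], discard [101], prepend 000
= 000111000

Answer: 000111000 (56)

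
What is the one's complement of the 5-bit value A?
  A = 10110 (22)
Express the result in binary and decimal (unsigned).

Flip each bit (0->1, 1->0):
  10110
  01001

Answer: 01001 (9)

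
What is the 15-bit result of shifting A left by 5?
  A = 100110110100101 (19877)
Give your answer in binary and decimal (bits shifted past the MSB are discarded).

Shift left by 5: drop the top 5 bit(s), append 5 zero(s) on the right.
  100110110100101  ->  discard [10011], keep [0110100101], append 00000
= 011010010100000

Answer: 011010010100000 (13472)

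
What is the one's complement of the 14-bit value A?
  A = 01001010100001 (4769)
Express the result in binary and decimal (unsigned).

Flip each bit (0->1, 1->0):
  01001010100001
  10110101011110

Answer: 10110101011110 (11614)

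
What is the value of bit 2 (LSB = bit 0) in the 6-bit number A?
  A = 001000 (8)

Bit 2 is the 3rd from the right.
  001000
     ^
That bit is 0.

Answer: 0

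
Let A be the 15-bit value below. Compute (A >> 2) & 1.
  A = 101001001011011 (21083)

Bit 2 is the 3rd from the right.
  101001001011011
              ^
That bit is 0.

Answer: 0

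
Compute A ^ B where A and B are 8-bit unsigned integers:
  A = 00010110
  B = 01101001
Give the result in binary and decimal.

Apply ^ to each column (1 where bits differ):
  00010110
^ 01101001
----------
  01111111

Answer: 01111111 (127)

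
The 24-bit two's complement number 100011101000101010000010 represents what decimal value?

MSB is 1, so the value is negative. Find the magnitude:
1. Invert bits:  011100010111010101111101
2. Add 1:        011100010111010101111110  = 7435646
3. Apply sign:   -7435646

Answer: -7435646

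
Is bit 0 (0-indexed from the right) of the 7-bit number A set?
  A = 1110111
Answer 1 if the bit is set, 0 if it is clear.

Bit 0 is the 1st from the right.
  1110111
        ^
That bit is 1.

Answer: 1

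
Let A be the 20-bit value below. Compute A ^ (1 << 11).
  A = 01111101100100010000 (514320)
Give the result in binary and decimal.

Mask = 1 << 11 = 00000000100000000000
Bit 11 of A is 1; XOR with the mask flips it to 0.
  01111101100100010000
^ 00000000100000000000
----------------------
  01111101000100010000

Answer: 01111101000100010000 (512272)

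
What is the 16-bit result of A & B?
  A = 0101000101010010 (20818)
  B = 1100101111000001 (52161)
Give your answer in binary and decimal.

Apply & to each column (1 only where both bits are 1):
  0101000101010010
& 1100101111000001
------------------
  0100000101000000

Answer: 0100000101000000 (16704)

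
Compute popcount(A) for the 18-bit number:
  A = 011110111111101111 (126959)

011110111111101111
1-bits at positions (from bit 0 = LSB): 0, 1, 2, 3, 5, 6, 7, 8, 9, 10, 11, 13, 14, 15, 16
Count = 15

Answer: 15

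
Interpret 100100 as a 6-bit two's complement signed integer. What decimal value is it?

MSB is 1, so the value is negative. Find the magnitude:
1. Invert bits:  011011
2. Add 1:        011100  = 28
3. Apply sign:   -28

Answer: -28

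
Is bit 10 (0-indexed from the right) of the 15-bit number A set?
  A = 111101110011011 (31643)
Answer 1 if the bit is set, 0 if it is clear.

Bit 10 is the 11th from the right.
  111101110011011
      ^
That bit is 0.

Answer: 0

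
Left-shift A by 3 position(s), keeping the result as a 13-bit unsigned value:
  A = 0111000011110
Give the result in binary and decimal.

Shift left by 3: drop the top 3 bit(s), append 3 zero(s) on the right.
  0111000011110  ->  discard [011], keep [1000011110], append 000
= 1000011110000

Answer: 1000011110000 (4336)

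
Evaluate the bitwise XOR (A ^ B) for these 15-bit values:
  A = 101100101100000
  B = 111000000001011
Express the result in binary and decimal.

Apply ^ to each column (1 where bits differ):
  101100101100000
^ 111000000001011
-----------------
  010100101101011

Answer: 010100101101011 (10603)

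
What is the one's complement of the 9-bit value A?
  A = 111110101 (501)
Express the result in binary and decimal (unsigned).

Flip each bit (0->1, 1->0):
  111110101
  000001010

Answer: 000001010 (10)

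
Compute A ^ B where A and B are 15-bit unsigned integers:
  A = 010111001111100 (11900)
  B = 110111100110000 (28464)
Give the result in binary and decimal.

Apply ^ to each column (1 where bits differ):
  010111001111100
^ 110111100110000
-----------------
  100000101001100

Answer: 100000101001100 (16716)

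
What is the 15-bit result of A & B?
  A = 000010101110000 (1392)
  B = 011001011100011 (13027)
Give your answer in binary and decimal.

Apply & to each column (1 only where both bits are 1):
  000010101110000
& 011001011100011
-----------------
  000000001100000

Answer: 000000001100000 (96)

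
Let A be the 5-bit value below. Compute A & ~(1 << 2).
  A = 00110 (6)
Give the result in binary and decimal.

Mask = ~(1 << 2) = 11011
Bit 2 of A is 1, so AND-ing with the mask clears it to 0.
  00110
& 11011
-------
  00010

Answer: 00010 (2)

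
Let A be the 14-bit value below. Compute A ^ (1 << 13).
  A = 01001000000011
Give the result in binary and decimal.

Mask = 1 << 13 = 10000000000000
Bit 13 of A is 0; XOR with the mask flips it to 1.
  01001000000011
^ 10000000000000
----------------
  11001000000011

Answer: 11001000000011 (12803)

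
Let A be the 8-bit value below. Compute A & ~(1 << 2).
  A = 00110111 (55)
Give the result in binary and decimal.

Mask = ~(1 << 2) = 11111011
Bit 2 of A is 1, so AND-ing with the mask clears it to 0.
  00110111
& 11111011
----------
  00110011

Answer: 00110011 (51)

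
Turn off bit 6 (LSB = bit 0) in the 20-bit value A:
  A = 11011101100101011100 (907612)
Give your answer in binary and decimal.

Mask = ~(1 << 6) = 11111111111110111111
Bit 6 of A is 1, so AND-ing with the mask clears it to 0.
  11011101100101011100
& 11111111111110111111
----------------------
  11011101100100011100

Answer: 11011101100100011100 (907548)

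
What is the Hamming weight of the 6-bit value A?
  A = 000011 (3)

000011
1-bits at positions (from bit 0 = LSB): 0, 1
Count = 2

Answer: 2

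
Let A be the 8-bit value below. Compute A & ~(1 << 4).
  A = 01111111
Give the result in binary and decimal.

Mask = ~(1 << 4) = 11101111
Bit 4 of A is 1, so AND-ing with the mask clears it to 0.
  01111111
& 11101111
----------
  01101111

Answer: 01101111 (111)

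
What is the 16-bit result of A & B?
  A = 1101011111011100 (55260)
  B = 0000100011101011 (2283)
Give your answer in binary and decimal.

Apply & to each column (1 only where both bits are 1):
  1101011111011100
& 0000100011101011
------------------
  0000000011001000

Answer: 0000000011001000 (200)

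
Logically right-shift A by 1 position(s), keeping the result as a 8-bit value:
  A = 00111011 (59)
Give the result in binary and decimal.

Logical shift right by 1: drop the bottom 1 bit(s), prepend 1 zero(s) on the left.
  00111011  ->  keep [0011101], discard [1], prepend 0
= 00011101

Answer: 00011101 (29)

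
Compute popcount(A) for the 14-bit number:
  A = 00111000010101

00111000010101
1-bits at positions (from bit 0 = LSB): 0, 2, 4, 9, 10, 11
Count = 6

Answer: 6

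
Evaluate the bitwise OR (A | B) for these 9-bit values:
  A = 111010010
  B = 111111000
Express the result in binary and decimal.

Apply | to each column (1 where either bit is 1):
  111010010
| 111111000
-----------
  111111010

Answer: 111111010 (506)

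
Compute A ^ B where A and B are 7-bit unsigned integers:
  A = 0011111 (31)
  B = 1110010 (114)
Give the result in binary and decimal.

Apply ^ to each column (1 where bits differ):
  0011111
^ 1110010
---------
  1101101

Answer: 1101101 (109)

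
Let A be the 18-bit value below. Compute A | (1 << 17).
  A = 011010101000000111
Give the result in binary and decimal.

Mask = 1 << 17 = 100000000000000000
Bit 17 of A is 0, so OR-ing with the mask flips it to 1.
  011010101000000111
| 100000000000000000
--------------------
  111010101000000111

Answer: 111010101000000111 (240135)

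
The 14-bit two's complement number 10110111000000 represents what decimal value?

MSB is 1, so the value is negative. Find the magnitude:
1. Invert bits:  01001000111111
2. Add 1:        01001001000000  = 4672
3. Apply sign:   -4672

Answer: -4672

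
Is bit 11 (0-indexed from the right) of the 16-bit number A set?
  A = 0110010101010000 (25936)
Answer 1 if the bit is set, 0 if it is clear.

Bit 11 is the 12th from the right.
  0110010101010000
      ^
That bit is 0.

Answer: 0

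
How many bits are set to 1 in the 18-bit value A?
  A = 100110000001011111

100110000001011111
1-bits at positions (from bit 0 = LSB): 0, 1, 2, 3, 4, 6, 13, 14, 17
Count = 9

Answer: 9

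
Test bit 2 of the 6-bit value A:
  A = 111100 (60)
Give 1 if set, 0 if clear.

Bit 2 is the 3rd from the right.
  111100
     ^
That bit is 1.

Answer: 1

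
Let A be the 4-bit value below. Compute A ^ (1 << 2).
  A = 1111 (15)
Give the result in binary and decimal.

Mask = 1 << 2 = 0100
Bit 2 of A is 1; XOR with the mask flips it to 0.
  1111
^ 0100
------
  1011

Answer: 1011 (11)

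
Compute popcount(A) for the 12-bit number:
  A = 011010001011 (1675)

011010001011
1-bits at positions (from bit 0 = LSB): 0, 1, 3, 7, 9, 10
Count = 6

Answer: 6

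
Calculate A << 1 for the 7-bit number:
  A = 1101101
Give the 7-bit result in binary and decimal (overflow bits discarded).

Shift left by 1: drop the top 1 bit(s), append 1 zero(s) on the right.
  1101101  ->  discard [1], keep [101101], append 0
= 1011010

Answer: 1011010 (90)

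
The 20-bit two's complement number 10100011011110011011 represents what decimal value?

MSB is 1, so the value is negative. Find the magnitude:
1. Invert bits:  01011100100001100100
2. Add 1:        01011100100001100101  = 378981
3. Apply sign:   -378981

Answer: -378981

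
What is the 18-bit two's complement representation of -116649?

1. Binary of +116649:  011100011110101001
2. Invert bits:     100011100001010110
3. Add 1:           100011100001010111

Answer: 100011100001010111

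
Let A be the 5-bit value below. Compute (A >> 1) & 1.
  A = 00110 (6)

Bit 1 is the 2nd from the right.
  00110
     ^
That bit is 1.

Answer: 1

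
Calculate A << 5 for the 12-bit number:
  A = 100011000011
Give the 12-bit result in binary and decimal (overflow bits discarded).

Shift left by 5: drop the top 5 bit(s), append 5 zero(s) on the right.
  100011000011  ->  discard [10001], keep [1000011], append 00000
= 100001100000

Answer: 100001100000 (2144)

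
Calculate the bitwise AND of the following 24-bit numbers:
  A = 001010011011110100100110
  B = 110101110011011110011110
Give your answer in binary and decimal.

Apply & to each column (1 only where both bits are 1):
  001010011011110100100110
& 110101110011011110011110
--------------------------
  000000010011010100000110

Answer: 000000010011010100000110 (79110)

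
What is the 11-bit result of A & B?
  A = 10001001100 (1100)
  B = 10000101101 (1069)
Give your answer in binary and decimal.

Apply & to each column (1 only where both bits are 1):
  10001001100
& 10000101101
-------------
  10000001100

Answer: 10000001100 (1036)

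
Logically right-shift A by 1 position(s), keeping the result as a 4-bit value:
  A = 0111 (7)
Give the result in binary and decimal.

Logical shift right by 1: drop the bottom 1 bit(s), prepend 1 zero(s) on the left.
  0111  ->  keep [011], discard [1], prepend 0
= 0011

Answer: 0011 (3)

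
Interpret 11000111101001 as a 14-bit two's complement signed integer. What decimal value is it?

MSB is 1, so the value is negative. Find the magnitude:
1. Invert bits:  00111000010110
2. Add 1:        00111000010111  = 3607
3. Apply sign:   -3607

Answer: -3607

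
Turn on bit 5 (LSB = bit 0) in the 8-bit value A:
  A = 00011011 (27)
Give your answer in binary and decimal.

Mask = 1 << 5 = 00100000
Bit 5 of A is 0, so OR-ing with the mask flips it to 1.
  00011011
| 00100000
----------
  00111011

Answer: 00111011 (59)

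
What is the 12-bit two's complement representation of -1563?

1. Binary of +1563:  011000011011
2. Invert bits:     100111100100
3. Add 1:           100111100101

Answer: 100111100101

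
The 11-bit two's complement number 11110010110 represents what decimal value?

MSB is 1, so the value is negative. Find the magnitude:
1. Invert bits:  00001101001
2. Add 1:        00001101010  = 106
3. Apply sign:   -106

Answer: -106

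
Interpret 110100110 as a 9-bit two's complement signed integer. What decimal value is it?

MSB is 1, so the value is negative. Find the magnitude:
1. Invert bits:  001011001
2. Add 1:        001011010  = 90
3. Apply sign:   -90

Answer: -90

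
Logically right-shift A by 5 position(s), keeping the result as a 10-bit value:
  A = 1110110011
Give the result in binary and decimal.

Logical shift right by 5: drop the bottom 5 bit(s), prepend 5 zero(s) on the left.
  1110110011  ->  keep [11101], discard [10011], prepend 00000
= 0000011101

Answer: 0000011101 (29)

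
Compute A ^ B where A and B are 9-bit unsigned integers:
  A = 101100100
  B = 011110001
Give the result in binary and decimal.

Apply ^ to each column (1 where bits differ):
  101100100
^ 011110001
-----------
  110010101

Answer: 110010101 (405)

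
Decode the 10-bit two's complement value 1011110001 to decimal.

MSB is 1, so the value is negative. Find the magnitude:
1. Invert bits:  0100001110
2. Add 1:        0100001111  = 271
3. Apply sign:   -271

Answer: -271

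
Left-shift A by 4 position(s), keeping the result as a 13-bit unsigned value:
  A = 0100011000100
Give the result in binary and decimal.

Shift left by 4: drop the top 4 bit(s), append 4 zero(s) on the right.
  0100011000100  ->  discard [0100], keep [011000100], append 0000
= 0110001000000

Answer: 0110001000000 (3136)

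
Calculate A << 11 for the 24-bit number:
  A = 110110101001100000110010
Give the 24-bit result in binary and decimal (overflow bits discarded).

Shift left by 11: drop the top 11 bit(s), append 11 zero(s) on the right.
  110110101001100000110010  ->  discard [11011010100], keep [1100000110010], append 00000000000
= 110000011001000000000000

Answer: 110000011001000000000000 (12685312)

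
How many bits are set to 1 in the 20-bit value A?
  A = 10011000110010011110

10011000110010011110
1-bits at positions (from bit 0 = LSB): 1, 2, 3, 4, 7, 10, 11, 15, 16, 19
Count = 10

Answer: 10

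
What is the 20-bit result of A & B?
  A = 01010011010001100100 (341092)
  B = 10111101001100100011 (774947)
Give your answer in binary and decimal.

Apply & to each column (1 only where both bits are 1):
  01010011010001100100
& 10111101001100100011
----------------------
  00010001000000100000

Answer: 00010001000000100000 (69664)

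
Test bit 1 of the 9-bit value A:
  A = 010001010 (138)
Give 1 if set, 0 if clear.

Bit 1 is the 2nd from the right.
  010001010
         ^
That bit is 1.

Answer: 1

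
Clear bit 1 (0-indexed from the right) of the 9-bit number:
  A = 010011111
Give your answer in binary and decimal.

Mask = ~(1 << 1) = 111111101
Bit 1 of A is 1, so AND-ing with the mask clears it to 0.
  010011111
& 111111101
-----------
  010011101

Answer: 010011101 (157)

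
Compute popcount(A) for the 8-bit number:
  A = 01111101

01111101
1-bits at positions (from bit 0 = LSB): 0, 2, 3, 4, 5, 6
Count = 6

Answer: 6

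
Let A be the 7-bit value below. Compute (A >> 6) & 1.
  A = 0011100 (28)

Bit 6 is the 7th from the right.
  0011100
  ^
That bit is 0.

Answer: 0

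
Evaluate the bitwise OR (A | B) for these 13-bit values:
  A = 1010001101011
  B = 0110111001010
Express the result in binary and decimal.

Apply | to each column (1 where either bit is 1):
  1010001101011
| 0110111001010
---------------
  1110111101011

Answer: 1110111101011 (7659)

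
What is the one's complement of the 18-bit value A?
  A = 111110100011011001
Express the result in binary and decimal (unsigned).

Flip each bit (0->1, 1->0):
  111110100011011001
  000001011100100110

Answer: 000001011100100110 (5926)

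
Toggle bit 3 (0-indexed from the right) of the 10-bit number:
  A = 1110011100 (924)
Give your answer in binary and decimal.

Mask = 1 << 3 = 0000001000
Bit 3 of A is 1; XOR with the mask flips it to 0.
  1110011100
^ 0000001000
------------
  1110010100

Answer: 1110010100 (916)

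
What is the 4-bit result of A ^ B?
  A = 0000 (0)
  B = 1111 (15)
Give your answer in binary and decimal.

Apply ^ to each column (1 where bits differ):
  0000
^ 1111
------
  1111

Answer: 1111 (15)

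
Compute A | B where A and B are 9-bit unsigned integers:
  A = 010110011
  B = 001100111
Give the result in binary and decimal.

Apply | to each column (1 where either bit is 1):
  010110011
| 001100111
-----------
  011110111

Answer: 011110111 (247)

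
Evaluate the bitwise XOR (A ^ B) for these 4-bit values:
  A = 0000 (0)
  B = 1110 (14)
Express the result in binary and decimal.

Apply ^ to each column (1 where bits differ):
  0000
^ 1110
------
  1110

Answer: 1110 (14)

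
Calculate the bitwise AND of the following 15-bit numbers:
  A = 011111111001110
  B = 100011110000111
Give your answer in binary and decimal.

Apply & to each column (1 only where both bits are 1):
  011111111001110
& 100011110000111
-----------------
  000011110000110

Answer: 000011110000110 (1926)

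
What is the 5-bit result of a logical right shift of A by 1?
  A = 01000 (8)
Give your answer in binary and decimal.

Logical shift right by 1: drop the bottom 1 bit(s), prepend 1 zero(s) on the left.
  01000  ->  keep [0100], discard [0], prepend 0
= 00100

Answer: 00100 (4)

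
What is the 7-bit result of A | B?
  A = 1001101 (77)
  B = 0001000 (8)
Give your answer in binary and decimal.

Apply | to each column (1 where either bit is 1):
  1001101
| 0001000
---------
  1001101

Answer: 1001101 (77)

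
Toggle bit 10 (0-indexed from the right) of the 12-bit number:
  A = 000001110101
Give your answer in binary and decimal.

Mask = 1 << 10 = 010000000000
Bit 10 of A is 0; XOR with the mask flips it to 1.
  000001110101
^ 010000000000
--------------
  010001110101

Answer: 010001110101 (1141)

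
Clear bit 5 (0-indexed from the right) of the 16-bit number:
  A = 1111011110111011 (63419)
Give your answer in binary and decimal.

Mask = ~(1 << 5) = 1111111111011111
Bit 5 of A is 1, so AND-ing with the mask clears it to 0.
  1111011110111011
& 1111111111011111
------------------
  1111011110011011

Answer: 1111011110011011 (63387)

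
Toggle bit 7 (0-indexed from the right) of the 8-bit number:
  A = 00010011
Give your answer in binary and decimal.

Mask = 1 << 7 = 10000000
Bit 7 of A is 0; XOR with the mask flips it to 1.
  00010011
^ 10000000
----------
  10010011

Answer: 10010011 (147)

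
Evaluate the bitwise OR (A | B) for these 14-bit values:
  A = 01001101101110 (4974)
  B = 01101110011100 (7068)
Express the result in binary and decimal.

Apply | to each column (1 where either bit is 1):
  01001101101110
| 01101110011100
----------------
  01101111111110

Answer: 01101111111110 (7166)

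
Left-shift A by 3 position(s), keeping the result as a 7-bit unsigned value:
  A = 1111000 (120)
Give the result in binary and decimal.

Shift left by 3: drop the top 3 bit(s), append 3 zero(s) on the right.
  1111000  ->  discard [111], keep [1000], append 000
= 1000000

Answer: 1000000 (64)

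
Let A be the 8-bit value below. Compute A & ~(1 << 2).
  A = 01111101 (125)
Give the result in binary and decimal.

Mask = ~(1 << 2) = 11111011
Bit 2 of A is 1, so AND-ing with the mask clears it to 0.
  01111101
& 11111011
----------
  01111001

Answer: 01111001 (121)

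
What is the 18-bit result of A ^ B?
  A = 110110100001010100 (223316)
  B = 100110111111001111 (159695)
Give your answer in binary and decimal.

Apply ^ to each column (1 where bits differ):
  110110100001010100
^ 100110111111001111
--------------------
  010000011110011011

Answer: 010000011110011011 (67483)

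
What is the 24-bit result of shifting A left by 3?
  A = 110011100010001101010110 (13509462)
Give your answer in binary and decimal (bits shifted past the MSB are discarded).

Shift left by 3: drop the top 3 bit(s), append 3 zero(s) on the right.
  110011100010001101010110  ->  discard [110], keep [011100010001101010110], append 000
= 011100010001101010110000

Answer: 011100010001101010110000 (7412400)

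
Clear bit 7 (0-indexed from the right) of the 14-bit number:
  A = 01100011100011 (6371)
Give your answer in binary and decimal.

Mask = ~(1 << 7) = 11111101111111
Bit 7 of A is 1, so AND-ing with the mask clears it to 0.
  01100011100011
& 11111101111111
----------------
  01100001100011

Answer: 01100001100011 (6243)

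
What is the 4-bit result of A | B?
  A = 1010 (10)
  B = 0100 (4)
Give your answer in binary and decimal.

Apply | to each column (1 where either bit is 1):
  1010
| 0100
------
  1110

Answer: 1110 (14)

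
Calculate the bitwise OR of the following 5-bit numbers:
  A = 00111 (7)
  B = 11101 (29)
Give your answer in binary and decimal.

Apply | to each column (1 where either bit is 1):
  00111
| 11101
-------
  11111

Answer: 11111 (31)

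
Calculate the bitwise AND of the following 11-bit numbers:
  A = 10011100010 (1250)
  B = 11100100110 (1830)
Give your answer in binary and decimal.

Apply & to each column (1 only where both bits are 1):
  10011100010
& 11100100110
-------------
  10000100010

Answer: 10000100010 (1058)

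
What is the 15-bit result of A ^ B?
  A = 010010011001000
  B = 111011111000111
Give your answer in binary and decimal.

Apply ^ to each column (1 where bits differ):
  010010011001000
^ 111011111000111
-----------------
  101001100001111

Answer: 101001100001111 (21263)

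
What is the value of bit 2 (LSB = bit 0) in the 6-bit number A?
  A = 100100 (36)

Bit 2 is the 3rd from the right.
  100100
     ^
That bit is 1.

Answer: 1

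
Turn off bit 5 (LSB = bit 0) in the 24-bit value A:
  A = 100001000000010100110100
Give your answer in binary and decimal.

Mask = ~(1 << 5) = 111111111111111111011111
Bit 5 of A is 1, so AND-ing with the mask clears it to 0.
  100001000000010100110100
& 111111111111111111011111
--------------------------
  100001000000010100010100

Answer: 100001000000010100010100 (8652052)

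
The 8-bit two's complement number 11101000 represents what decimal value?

MSB is 1, so the value is negative. Find the magnitude:
1. Invert bits:  00010111
2. Add 1:        00011000  = 24
3. Apply sign:   -24

Answer: -24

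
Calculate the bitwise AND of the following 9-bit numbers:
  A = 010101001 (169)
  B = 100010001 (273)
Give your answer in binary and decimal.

Apply & to each column (1 only where both bits are 1):
  010101001
& 100010001
-----------
  000000001

Answer: 000000001 (1)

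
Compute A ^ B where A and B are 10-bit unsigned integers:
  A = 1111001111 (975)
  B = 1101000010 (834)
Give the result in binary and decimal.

Apply ^ to each column (1 where bits differ):
  1111001111
^ 1101000010
------------
  0010001101

Answer: 0010001101 (141)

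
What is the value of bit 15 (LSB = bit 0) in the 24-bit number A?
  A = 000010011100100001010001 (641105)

Bit 15 is the 16th from the right.
  000010011100100001010001
          ^
That bit is 1.

Answer: 1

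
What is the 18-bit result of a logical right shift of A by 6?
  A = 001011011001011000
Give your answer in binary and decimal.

Logical shift right by 6: drop the bottom 6 bit(s), prepend 6 zero(s) on the left.
  001011011001011000  ->  keep [001011011001], discard [011000], prepend 000000
= 000000001011011001

Answer: 000000001011011001 (729)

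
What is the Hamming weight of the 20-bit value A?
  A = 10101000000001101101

10101000000001101101
1-bits at positions (from bit 0 = LSB): 0, 2, 3, 5, 6, 15, 17, 19
Count = 8

Answer: 8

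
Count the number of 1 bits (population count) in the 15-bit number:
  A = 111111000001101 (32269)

111111000001101
1-bits at positions (from bit 0 = LSB): 0, 2, 3, 9, 10, 11, 12, 13, 14
Count = 9

Answer: 9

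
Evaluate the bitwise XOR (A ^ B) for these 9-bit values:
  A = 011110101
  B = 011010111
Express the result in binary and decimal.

Apply ^ to each column (1 where bits differ):
  011110101
^ 011010111
-----------
  000100010

Answer: 000100010 (34)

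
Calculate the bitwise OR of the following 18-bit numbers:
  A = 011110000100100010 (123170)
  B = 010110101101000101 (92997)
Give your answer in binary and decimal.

Apply | to each column (1 where either bit is 1):
  011110000100100010
| 010110101101000101
--------------------
  011110101101100111

Answer: 011110101101100111 (125799)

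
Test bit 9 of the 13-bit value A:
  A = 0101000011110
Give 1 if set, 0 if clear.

Bit 9 is the 10th from the right.
  0101000011110
     ^
That bit is 1.

Answer: 1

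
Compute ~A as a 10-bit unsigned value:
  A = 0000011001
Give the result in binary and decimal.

Flip each bit (0->1, 1->0):
  0000011001
  1111100110

Answer: 1111100110 (998)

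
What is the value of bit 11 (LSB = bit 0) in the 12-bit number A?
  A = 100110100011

Bit 11 is the 12th from the right.
  100110100011
  ^
That bit is 1.

Answer: 1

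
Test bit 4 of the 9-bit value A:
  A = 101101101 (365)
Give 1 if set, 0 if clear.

Bit 4 is the 5th from the right.
  101101101
      ^
That bit is 0.

Answer: 0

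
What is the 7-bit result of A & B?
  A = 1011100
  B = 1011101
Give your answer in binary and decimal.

Apply & to each column (1 only where both bits are 1):
  1011100
& 1011101
---------
  1011100

Answer: 1011100 (92)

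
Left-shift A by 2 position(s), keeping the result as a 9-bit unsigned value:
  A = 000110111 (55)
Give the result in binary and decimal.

Shift left by 2: drop the top 2 bit(s), append 2 zero(s) on the right.
  000110111  ->  discard [00], keep [0110111], append 00
= 011011100

Answer: 011011100 (220)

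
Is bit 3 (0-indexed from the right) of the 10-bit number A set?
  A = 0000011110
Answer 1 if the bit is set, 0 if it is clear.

Bit 3 is the 4th from the right.
  0000011110
        ^
That bit is 1.

Answer: 1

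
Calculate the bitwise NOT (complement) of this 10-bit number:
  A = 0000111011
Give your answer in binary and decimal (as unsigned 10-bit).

Flip each bit (0->1, 1->0):
  0000111011
  1111000100

Answer: 1111000100 (964)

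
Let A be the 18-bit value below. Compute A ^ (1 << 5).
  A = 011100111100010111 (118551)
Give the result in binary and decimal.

Mask = 1 << 5 = 000000000000100000
Bit 5 of A is 0; XOR with the mask flips it to 1.
  011100111100010111
^ 000000000000100000
--------------------
  011100111100110111

Answer: 011100111100110111 (118583)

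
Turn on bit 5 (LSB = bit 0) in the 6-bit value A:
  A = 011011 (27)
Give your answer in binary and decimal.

Mask = 1 << 5 = 100000
Bit 5 of A is 0, so OR-ing with the mask flips it to 1.
  011011
| 100000
--------
  111011

Answer: 111011 (59)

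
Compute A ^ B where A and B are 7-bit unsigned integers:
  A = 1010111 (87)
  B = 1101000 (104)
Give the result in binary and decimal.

Apply ^ to each column (1 where bits differ):
  1010111
^ 1101000
---------
  0111111

Answer: 0111111 (63)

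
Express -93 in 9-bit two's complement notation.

1. Binary of +93:  001011101
2. Invert bits:     110100010
3. Add 1:           110100011

Answer: 110100011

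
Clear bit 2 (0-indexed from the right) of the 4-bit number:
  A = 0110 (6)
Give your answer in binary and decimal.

Mask = ~(1 << 2) = 1011
Bit 2 of A is 1, so AND-ing with the mask clears it to 0.
  0110
& 1011
------
  0010

Answer: 0010 (2)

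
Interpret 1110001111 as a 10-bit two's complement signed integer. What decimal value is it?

MSB is 1, so the value is negative. Find the magnitude:
1. Invert bits:  0001110000
2. Add 1:        0001110001  = 113
3. Apply sign:   -113

Answer: -113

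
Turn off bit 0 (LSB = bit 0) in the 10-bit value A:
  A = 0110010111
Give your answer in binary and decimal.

Mask = ~(1 << 0) = 1111111110
Bit 0 of A is 1, so AND-ing with the mask clears it to 0.
  0110010111
& 1111111110
------------
  0110010110

Answer: 0110010110 (406)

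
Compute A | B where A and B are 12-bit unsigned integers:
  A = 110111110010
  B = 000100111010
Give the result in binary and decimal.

Apply | to each column (1 where either bit is 1):
  110111110010
| 000100111010
--------------
  110111111010

Answer: 110111111010 (3578)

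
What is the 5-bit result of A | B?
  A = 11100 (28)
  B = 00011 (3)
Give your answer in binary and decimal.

Apply | to each column (1 where either bit is 1):
  11100
| 00011
-------
  11111

Answer: 11111 (31)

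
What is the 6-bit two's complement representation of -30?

1. Binary of +30:  011110
2. Invert bits:     100001
3. Add 1:           100010

Answer: 100010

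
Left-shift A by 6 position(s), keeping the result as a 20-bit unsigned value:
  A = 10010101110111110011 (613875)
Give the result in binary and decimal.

Shift left by 6: drop the top 6 bit(s), append 6 zero(s) on the right.
  10010101110111110011  ->  discard [100101], keep [01110111110011], append 000000
= 01110111110011000000

Answer: 01110111110011000000 (490688)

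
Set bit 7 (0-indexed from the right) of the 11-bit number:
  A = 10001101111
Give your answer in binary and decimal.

Mask = 1 << 7 = 00010000000
Bit 7 of A is 0, so OR-ing with the mask flips it to 1.
  10001101111
| 00010000000
-------------
  10011101111

Answer: 10011101111 (1263)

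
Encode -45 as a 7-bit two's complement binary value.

1. Binary of +45:  0101101
2. Invert bits:     1010010
3. Add 1:           1010011

Answer: 1010011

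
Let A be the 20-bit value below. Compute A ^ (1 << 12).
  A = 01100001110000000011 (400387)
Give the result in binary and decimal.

Mask = 1 << 12 = 00000001000000000000
Bit 12 of A is 1; XOR with the mask flips it to 0.
  01100001110000000011
^ 00000001000000000000
----------------------
  01100000110000000011

Answer: 01100000110000000011 (396291)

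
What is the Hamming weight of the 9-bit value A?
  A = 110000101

110000101
1-bits at positions (from bit 0 = LSB): 0, 2, 7, 8
Count = 4

Answer: 4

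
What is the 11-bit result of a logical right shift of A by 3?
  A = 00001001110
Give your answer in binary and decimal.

Logical shift right by 3: drop the bottom 3 bit(s), prepend 3 zero(s) on the left.
  00001001110  ->  keep [00001001], discard [110], prepend 000
= 00000001001

Answer: 00000001001 (9)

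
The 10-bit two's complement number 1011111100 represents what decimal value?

MSB is 1, so the value is negative. Find the magnitude:
1. Invert bits:  0100000011
2. Add 1:        0100000100  = 260
3. Apply sign:   -260

Answer: -260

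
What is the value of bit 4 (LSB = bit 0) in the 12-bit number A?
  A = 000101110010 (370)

Bit 4 is the 5th from the right.
  000101110010
         ^
That bit is 1.

Answer: 1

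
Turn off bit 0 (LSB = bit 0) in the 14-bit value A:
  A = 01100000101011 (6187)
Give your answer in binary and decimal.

Mask = ~(1 << 0) = 11111111111110
Bit 0 of A is 1, so AND-ing with the mask clears it to 0.
  01100000101011
& 11111111111110
----------------
  01100000101010

Answer: 01100000101010 (6186)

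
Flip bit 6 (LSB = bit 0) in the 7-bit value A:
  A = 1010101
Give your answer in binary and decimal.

Mask = 1 << 6 = 1000000
Bit 6 of A is 1; XOR with the mask flips it to 0.
  1010101
^ 1000000
---------
  0010101

Answer: 0010101 (21)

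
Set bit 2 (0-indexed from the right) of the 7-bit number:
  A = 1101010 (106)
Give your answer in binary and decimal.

Mask = 1 << 2 = 0000100
Bit 2 of A is 0, so OR-ing with the mask flips it to 1.
  1101010
| 0000100
---------
  1101110

Answer: 1101110 (110)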